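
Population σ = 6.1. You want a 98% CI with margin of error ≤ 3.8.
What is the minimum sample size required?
n ≥ 14

For margin E ≤ 3.8:
n ≥ (z* · σ / E)²
n ≥ (2.326 · 6.1 / 3.8)²
n ≥ 13.94

Minimum n = 14 (rounding up)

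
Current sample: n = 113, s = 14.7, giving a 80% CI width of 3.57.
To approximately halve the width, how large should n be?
n ≈ 452

CI width ∝ 1/√n
To reduce width by factor 2, need √n to grow by 2 → need 2² = 4 times as many samples.

Current: n = 113, width = 3.57
New: n = 452, width ≈ 1.77

Width reduced by factor of 3.57/1.77 = 2.02.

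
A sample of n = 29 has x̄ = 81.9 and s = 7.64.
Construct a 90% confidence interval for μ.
(79.49, 84.31)

t-interval (σ unknown):
df = n - 1 = 28
t* = 1.701 for 90% confidence

Margin of error = t* · s/√n = 1.701 · 7.64/√29 = 2.41

CI: (79.49, 84.31)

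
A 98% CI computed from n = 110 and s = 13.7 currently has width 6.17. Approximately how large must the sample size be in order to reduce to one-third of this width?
n ≈ 990

CI width ∝ 1/√n
To reduce width by factor 3, need √n to grow by 3 → need 3² = 9 times as many samples.

Current: n = 110, width = 6.17
New: n = 990, width ≈ 2.03

Width reduced by factor of 6.17/2.03 = 3.04.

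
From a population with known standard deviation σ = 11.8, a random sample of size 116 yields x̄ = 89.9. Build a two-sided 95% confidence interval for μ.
(87.75, 92.05)

z-interval (σ known):
z* = 1.960 for 95% confidence

Margin of error = z* · σ/√n = 1.960 · 11.8/√116 = 2.15

CI: (89.9 - 2.15, 89.9 + 2.15) = (87.75, 92.05)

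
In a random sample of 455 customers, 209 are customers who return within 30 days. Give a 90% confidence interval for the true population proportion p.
(0.421, 0.498)

Proportion CI:
p̂ = 209/455 = 0.45934
SE = √(p̂(1-p̂)/n) = √(0.45934 · 0.54066 / 455) = 0.02336

z* = 1.645
Margin = z* · SE = 1.645 · 0.02336 = 0.0384

CI: 0.45934 ± 0.0384 = (0.421, 0.498)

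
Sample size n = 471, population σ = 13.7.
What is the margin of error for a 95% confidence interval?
Margin of error = 1.24

Margin of error = z* · σ/√n
= 1.960 · 13.7/√471
= 1.960 · 13.7/21.7025
= 1.24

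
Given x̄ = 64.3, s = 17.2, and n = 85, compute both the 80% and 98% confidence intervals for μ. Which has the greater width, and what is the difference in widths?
98% CI is wider by 4.03

df = 84
80% CI: t* = 1.292, (61.89, 66.71), width = 2 · t* · s/√n = 4.82
98% CI: t* = 2.372, (59.87, 68.73), width = 2 · t* · s/√n = 8.85

The 98% CI is wider by 8.85 - 4.82 = 4.03.
Higher confidence requires a wider interval.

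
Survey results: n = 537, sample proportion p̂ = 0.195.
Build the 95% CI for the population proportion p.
(0.161, 0.229)

Proportion CI:
SE = √(p̂(1-p̂)/n) = √(0.195 · 0.805 / 537) = 0.01710

z* = 1.960
Margin = z* · SE = 1.960 · 0.01710 = 0.0335

CI: 0.195 ± 0.0335 = (0.161, 0.229)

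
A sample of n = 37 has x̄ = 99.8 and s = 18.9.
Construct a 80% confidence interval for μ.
(95.74, 103.86)

t-interval (σ unknown):
df = n - 1 = 36
t* = 1.306 for 80% confidence

Margin of error = t* · s/√n = 1.306 · 18.9/√37 = 4.06

CI: (95.74, 103.86)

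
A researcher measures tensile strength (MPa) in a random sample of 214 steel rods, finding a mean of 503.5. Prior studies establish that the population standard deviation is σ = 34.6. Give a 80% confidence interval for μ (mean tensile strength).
(500.47, 506.53)

z-interval (σ known):
z* = 1.282 for 80% confidence

Margin of error = z* · σ/√n = 1.282 · 34.6/√214 = 3.03

CI: (503.5 - 3.03, 503.5 + 3.03) = (500.47, 506.53)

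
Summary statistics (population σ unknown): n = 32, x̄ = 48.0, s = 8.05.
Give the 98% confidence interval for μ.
(44.51, 51.49)

t-interval (σ unknown):
df = n - 1 = 31
t* = 2.453 for 98% confidence

Margin of error = t* · s/√n = 2.453 · 8.05/√32 = 3.49

CI: (44.51, 51.49)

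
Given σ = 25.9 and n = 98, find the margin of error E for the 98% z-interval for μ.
Margin of error = 6.09

Margin of error = z* · σ/√n
= 2.326 · 25.9/√98
= 2.326 · 25.9/9.8995
= 6.09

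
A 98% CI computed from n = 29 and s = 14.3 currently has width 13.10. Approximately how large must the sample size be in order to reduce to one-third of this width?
n ≈ 261

CI width ∝ 1/√n
To reduce width by factor 3, need √n to grow by 3 → need 3² = 9 times as many samples.

Current: n = 29, width = 13.10
New: n = 261, width ≈ 4.14

Width reduced by factor of 13.10/4.14 = 3.16.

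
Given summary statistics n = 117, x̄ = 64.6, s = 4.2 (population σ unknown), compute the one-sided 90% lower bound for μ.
μ ≥ 64.10

Lower bound (one-sided):
t* = 1.289 (one-sided for 90%)
Lower bound = x̄ - t* · s/√n = 64.6 - 1.289 · 4.2/√117 = 64.10

We are 90% confident that μ ≥ 64.10.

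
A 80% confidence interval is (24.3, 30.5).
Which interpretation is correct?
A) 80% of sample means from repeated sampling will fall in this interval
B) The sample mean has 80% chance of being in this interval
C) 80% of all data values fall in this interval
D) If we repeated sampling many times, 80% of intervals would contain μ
D

A) Wrong — coverage applies to intervals containing μ, not to future x̄ values.
B) Wrong — x̄ is observed and sits in the interval by construction.
C) Wrong — a CI is about the parameter μ, not individual data values.
D) Correct — this is the frequentist long-run coverage interpretation.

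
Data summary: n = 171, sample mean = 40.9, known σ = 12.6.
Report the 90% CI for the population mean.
(39.31, 42.49)

z-interval (σ known):
z* = 1.645 for 90% confidence

Margin of error = z* · σ/√n = 1.645 · 12.6/√171 = 1.59

CI: (40.9 - 1.59, 40.9 + 1.59) = (39.31, 42.49)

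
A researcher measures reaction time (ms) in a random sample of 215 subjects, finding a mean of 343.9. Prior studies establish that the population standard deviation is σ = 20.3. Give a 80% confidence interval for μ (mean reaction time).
(342.13, 345.67)

z-interval (σ known):
z* = 1.282 for 80% confidence

Margin of error = z* · σ/√n = 1.282 · 20.3/√215 = 1.77

CI: (343.9 - 1.77, 343.9 + 1.77) = (342.13, 345.67)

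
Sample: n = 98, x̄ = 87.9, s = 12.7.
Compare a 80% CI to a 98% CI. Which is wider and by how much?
98% CI is wider by 2.76

df = 97
80% CI: t* = 1.290, (86.25, 89.55), width = 2 · t* · s/√n = 3.31
98% CI: t* = 2.365, (84.87, 90.93), width = 2 · t* · s/√n = 6.07

The 98% CI is wider by 6.07 - 3.31 = 2.76.
Higher confidence requires a wider interval.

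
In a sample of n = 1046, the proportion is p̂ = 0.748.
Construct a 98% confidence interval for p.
(0.717, 0.779)

Proportion CI:
SE = √(p̂(1-p̂)/n) = √(0.748 · 0.252 / 1046) = 0.01342

z* = 2.326
Margin = z* · SE = 2.326 · 0.01342 = 0.0312

CI: 0.748 ± 0.0312 = (0.717, 0.779)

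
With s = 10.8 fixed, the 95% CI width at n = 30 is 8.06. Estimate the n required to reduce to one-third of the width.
n ≈ 270

CI width ∝ 1/√n
To reduce width by factor 3, need √n to grow by 3 → need 3² = 9 times as many samples.

Current: n = 30, width = 8.06
New: n = 270, width ≈ 2.59

Width reduced by factor of 8.06/2.59 = 3.11.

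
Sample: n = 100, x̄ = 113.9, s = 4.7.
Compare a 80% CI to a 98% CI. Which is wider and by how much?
98% CI is wider by 1.01

df = 99
80% CI: t* = 1.290, (113.29, 114.51), width = 2 · t* · s/√n = 1.21
98% CI: t* = 2.365, (112.79, 115.01), width = 2 · t* · s/√n = 2.22

The 98% CI is wider by 2.22 - 1.21 = 1.01.
Higher confidence requires a wider interval.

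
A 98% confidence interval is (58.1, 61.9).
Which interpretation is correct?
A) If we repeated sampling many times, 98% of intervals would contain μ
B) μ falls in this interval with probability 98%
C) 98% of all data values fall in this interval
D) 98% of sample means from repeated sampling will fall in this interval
A

A) Correct — this is the frequentist long-run coverage interpretation.
B) Wrong — μ is fixed; the randomness lives in the interval, not in μ.
C) Wrong — a CI is about the parameter μ, not individual data values.
D) Wrong — coverage applies to intervals containing μ, not to future x̄ values.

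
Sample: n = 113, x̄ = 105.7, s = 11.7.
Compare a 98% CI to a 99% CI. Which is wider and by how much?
99% CI is wider by 0.57

df = 112
98% CI: t* = 2.360, (103.10, 108.30), width = 2 · t* · s/√n = 5.20
99% CI: t* = 2.620, (102.82, 108.58), width = 2 · t* · s/√n = 5.77

The 99% CI is wider by 5.77 - 5.20 = 0.57.
Higher confidence requires a wider interval.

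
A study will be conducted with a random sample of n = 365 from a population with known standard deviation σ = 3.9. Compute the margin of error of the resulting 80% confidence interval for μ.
Margin of error = 0.26

Margin of error = z* · σ/√n
= 1.282 · 3.9/√365
= 1.282 · 3.9/19.1050
= 0.26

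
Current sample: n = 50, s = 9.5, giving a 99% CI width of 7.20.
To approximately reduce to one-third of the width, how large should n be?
n ≈ 450

CI width ∝ 1/√n
To reduce width by factor 3, need √n to grow by 3 → need 3² = 9 times as many samples.

Current: n = 50, width = 7.20
New: n = 450, width ≈ 2.32

Width reduced by factor of 7.20/2.32 = 3.10.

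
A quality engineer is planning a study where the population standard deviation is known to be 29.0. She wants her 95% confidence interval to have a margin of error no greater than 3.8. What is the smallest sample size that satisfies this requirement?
n ≥ 224

For margin E ≤ 3.8:
n ≥ (z* · σ / E)²
n ≥ (1.960 · 29.0 / 3.8)²
n ≥ 223.74

Minimum n = 224 (rounding up)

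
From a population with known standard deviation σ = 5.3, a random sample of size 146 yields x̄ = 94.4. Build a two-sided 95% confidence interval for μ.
(93.54, 95.26)

z-interval (σ known):
z* = 1.960 for 95% confidence

Margin of error = z* · σ/√n = 1.960 · 5.3/√146 = 0.86

CI: (94.4 - 0.86, 94.4 + 0.86) = (93.54, 95.26)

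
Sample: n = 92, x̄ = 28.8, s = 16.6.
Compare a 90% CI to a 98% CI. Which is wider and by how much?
98% CI is wider by 2.45

df = 91
90% CI: t* = 1.662, (25.92, 31.68), width = 2 · t* · s/√n = 5.75
98% CI: t* = 2.368, (24.70, 32.90), width = 2 · t* · s/√n = 8.20

The 98% CI is wider by 8.20 - 5.75 = 2.45.
Higher confidence requires a wider interval.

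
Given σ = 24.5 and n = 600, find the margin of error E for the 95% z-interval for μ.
Margin of error = 1.96

Margin of error = z* · σ/√n
= 1.960 · 24.5/√600
= 1.960 · 24.5/24.4949
= 1.96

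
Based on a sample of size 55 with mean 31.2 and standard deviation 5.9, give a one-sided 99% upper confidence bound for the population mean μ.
μ ≤ 33.11

Upper bound (one-sided):
t* = 2.397 (one-sided for 99%)
Upper bound = x̄ + t* · s/√n = 31.2 + 2.397 · 5.9/√55 = 33.11

We are 99% confident that μ ≤ 33.11.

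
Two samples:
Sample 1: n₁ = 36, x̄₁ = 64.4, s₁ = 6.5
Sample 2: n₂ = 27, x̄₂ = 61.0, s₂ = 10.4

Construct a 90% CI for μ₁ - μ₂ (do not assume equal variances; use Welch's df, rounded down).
(-0.43, 7.23)

Difference: x̄₁ - x̄₂ = 3.40
SE = √(s₁²/n₁ + s₂²/n₂) = √(6.5²/36 + 10.4²/27) = 2.2759
df = 40.86 → 40 (Welch–Satterthwaite, rounded down)
t* = 1.684

CI: 3.40 ± 1.684 · 2.2759 = 3.40 ± 3.83 = (-0.43, 7.23)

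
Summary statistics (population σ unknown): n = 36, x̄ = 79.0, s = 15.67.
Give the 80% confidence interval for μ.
(75.59, 82.41)

t-interval (σ unknown):
df = n - 1 = 35
t* = 1.306 for 80% confidence

Margin of error = t* · s/√n = 1.306 · 15.67/√36 = 3.41

CI: (75.59, 82.41)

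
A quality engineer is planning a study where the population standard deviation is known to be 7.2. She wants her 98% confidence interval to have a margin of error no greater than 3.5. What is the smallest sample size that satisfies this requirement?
n ≥ 23

For margin E ≤ 3.5:
n ≥ (z* · σ / E)²
n ≥ (2.326 · 7.2 / 3.5)²
n ≥ 22.90

Minimum n = 23 (rounding up)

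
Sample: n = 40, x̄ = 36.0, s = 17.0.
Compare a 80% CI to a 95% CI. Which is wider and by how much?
95% CI is wider by 3.87

df = 39
80% CI: t* = 1.304, (32.49, 39.51), width = 2 · t* · s/√n = 7.01
95% CI: t* = 2.023, (30.56, 41.44), width = 2 · t* · s/√n = 10.88

The 95% CI is wider by 10.88 - 7.01 = 3.87.
Higher confidence requires a wider interval.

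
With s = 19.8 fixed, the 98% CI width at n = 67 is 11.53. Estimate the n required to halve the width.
n ≈ 268

CI width ∝ 1/√n
To reduce width by factor 2, need √n to grow by 2 → need 2² = 4 times as many samples.

Current: n = 67, width = 11.53
New: n = 268, width ≈ 5.66

Width reduced by factor of 11.53/5.66 = 2.04.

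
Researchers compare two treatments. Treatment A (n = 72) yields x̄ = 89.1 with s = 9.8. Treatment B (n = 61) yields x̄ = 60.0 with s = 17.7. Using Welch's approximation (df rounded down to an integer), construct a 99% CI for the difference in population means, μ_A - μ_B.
(22.41, 35.79)

Difference: x̄₁ - x̄₂ = 29.10
SE = √(s₁²/n₁ + s₂²/n₂) = √(9.8²/72 + 17.7²/61) = 2.5436
df = 90.08 → 90 (Welch–Satterthwaite, rounded down)
t* = 2.632

CI: 29.10 ± 2.632 · 2.5436 = 29.10 ± 6.69 = (22.41, 35.79)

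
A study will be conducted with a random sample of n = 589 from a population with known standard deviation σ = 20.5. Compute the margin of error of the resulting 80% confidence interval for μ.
Margin of error = 1.08

Margin of error = z* · σ/√n
= 1.282 · 20.5/√589
= 1.282 · 20.5/24.2693
= 1.08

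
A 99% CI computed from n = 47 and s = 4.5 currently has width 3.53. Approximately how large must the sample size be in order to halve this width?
n ≈ 188

CI width ∝ 1/√n
To reduce width by factor 2, need √n to grow by 2 → need 2² = 4 times as many samples.

Current: n = 47, width = 3.53
New: n = 188, width ≈ 1.71

Width reduced by factor of 3.53/1.71 = 2.06.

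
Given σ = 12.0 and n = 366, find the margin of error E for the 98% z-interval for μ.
Margin of error = 1.46

Margin of error = z* · σ/√n
= 2.326 · 12.0/√366
= 2.326 · 12.0/19.1311
= 1.46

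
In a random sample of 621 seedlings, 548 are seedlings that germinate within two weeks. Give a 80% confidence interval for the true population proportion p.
(0.866, 0.899)

Proportion CI:
p̂ = 548/621 = 0.88245
SE = √(p̂(1-p̂)/n) = √(0.88245 · 0.11755 / 621) = 0.01292

z* = 1.282
Margin = z* · SE = 1.282 · 0.01292 = 0.0166

CI: 0.88245 ± 0.0166 = (0.866, 0.899)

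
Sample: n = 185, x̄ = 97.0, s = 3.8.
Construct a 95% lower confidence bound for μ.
μ ≥ 96.54

Lower bound (one-sided):
t* = 1.653 (one-sided for 95%)
Lower bound = x̄ - t* · s/√n = 97.0 - 1.653 · 3.8/√185 = 96.54

We are 95% confident that μ ≥ 96.54.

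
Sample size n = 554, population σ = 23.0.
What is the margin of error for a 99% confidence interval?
Margin of error = 2.52

Margin of error = z* · σ/√n
= 2.576 · 23.0/√554
= 2.576 · 23.0/23.5372
= 2.52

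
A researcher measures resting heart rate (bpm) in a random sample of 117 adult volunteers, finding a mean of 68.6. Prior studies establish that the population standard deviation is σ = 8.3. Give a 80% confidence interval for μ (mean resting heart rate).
(67.62, 69.58)

z-interval (σ known):
z* = 1.282 for 80% confidence

Margin of error = z* · σ/√n = 1.282 · 8.3/√117 = 0.98

CI: (68.6 - 0.98, 68.6 + 0.98) = (67.62, 69.58)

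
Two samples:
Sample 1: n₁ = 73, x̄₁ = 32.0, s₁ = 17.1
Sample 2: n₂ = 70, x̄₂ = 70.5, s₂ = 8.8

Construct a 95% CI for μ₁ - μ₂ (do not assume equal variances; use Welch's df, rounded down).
(-42.98, -34.02)

Difference: x̄₁ - x̄₂ = -38.50
SE = √(s₁²/n₁ + s₂²/n₂) = √(17.1²/73 + 8.8²/70) = 2.2610
df = 108.62 → 108 (Welch–Satterthwaite, rounded down)
t* = 1.982

CI: -38.50 ± 1.982 · 2.2610 = -38.50 ± 4.48 = (-42.98, -34.02)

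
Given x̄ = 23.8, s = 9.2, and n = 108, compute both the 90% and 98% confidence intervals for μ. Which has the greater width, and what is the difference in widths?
98% CI is wider by 1.24

df = 107
90% CI: t* = 1.659, (22.33, 25.27), width = 2 · t* · s/√n = 2.94
98% CI: t* = 2.362, (21.71, 25.89), width = 2 · t* · s/√n = 4.18

The 98% CI is wider by 4.18 - 2.94 = 1.24.
Higher confidence requires a wider interval.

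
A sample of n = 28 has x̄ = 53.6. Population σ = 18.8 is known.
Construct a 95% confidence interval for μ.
(46.64, 60.56)

z-interval (σ known):
z* = 1.960 for 95% confidence

Margin of error = z* · σ/√n = 1.960 · 18.8/√28 = 6.96

CI: (53.6 - 6.96, 53.6 + 6.96) = (46.64, 60.56)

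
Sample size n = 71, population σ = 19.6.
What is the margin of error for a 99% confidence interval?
Margin of error = 5.99

Margin of error = z* · σ/√n
= 2.576 · 19.6/√71
= 2.576 · 19.6/8.4261
= 5.99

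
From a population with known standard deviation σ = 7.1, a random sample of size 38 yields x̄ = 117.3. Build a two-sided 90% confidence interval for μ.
(115.41, 119.19)

z-interval (σ known):
z* = 1.645 for 90% confidence

Margin of error = z* · σ/√n = 1.645 · 7.1/√38 = 1.89

CI: (117.3 - 1.89, 117.3 + 1.89) = (115.41, 119.19)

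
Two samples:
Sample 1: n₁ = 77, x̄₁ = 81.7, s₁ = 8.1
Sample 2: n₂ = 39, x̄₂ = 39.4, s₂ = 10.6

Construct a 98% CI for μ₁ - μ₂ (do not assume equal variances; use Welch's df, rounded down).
(37.68, 46.92)

Difference: x̄₁ - x̄₂ = 42.30
SE = √(s₁²/n₁ + s₂²/n₂) = √(8.1²/77 + 10.6²/39) = 1.9321
df = 61.13 → 61 (Welch–Satterthwaite, rounded down)
t* = 2.389

CI: 42.30 ± 2.389 · 1.9321 = 42.30 ± 4.62 = (37.68, 46.92)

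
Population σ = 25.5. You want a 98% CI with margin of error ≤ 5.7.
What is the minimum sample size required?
n ≥ 109

For margin E ≤ 5.7:
n ≥ (z* · σ / E)²
n ≥ (2.326 · 25.5 / 5.7)²
n ≥ 108.28

Minimum n = 109 (rounding up)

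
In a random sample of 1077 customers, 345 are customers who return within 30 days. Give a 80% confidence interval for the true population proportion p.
(0.302, 0.339)

Proportion CI:
p̂ = 345/1077 = 0.32033
SE = √(p̂(1-p̂)/n) = √(0.32033 · 0.67967 / 1077) = 0.01422

z* = 1.282
Margin = z* · SE = 1.282 · 0.01422 = 0.0182

CI: 0.32033 ± 0.0182 = (0.302, 0.339)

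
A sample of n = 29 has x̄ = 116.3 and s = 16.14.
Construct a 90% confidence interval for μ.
(111.20, 121.40)

t-interval (σ unknown):
df = n - 1 = 28
t* = 1.701 for 90% confidence

Margin of error = t* · s/√n = 1.701 · 16.14/√29 = 5.10

CI: (111.20, 121.40)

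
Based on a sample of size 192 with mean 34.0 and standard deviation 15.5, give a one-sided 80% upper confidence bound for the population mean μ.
μ ≤ 34.94

Upper bound (one-sided):
t* = 0.844 (one-sided for 80%)
Upper bound = x̄ + t* · s/√n = 34.0 + 0.844 · 15.5/√192 = 34.94

We are 80% confident that μ ≤ 34.94.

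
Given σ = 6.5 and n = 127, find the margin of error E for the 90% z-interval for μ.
Margin of error = 0.95

Margin of error = z* · σ/√n
= 1.645 · 6.5/√127
= 1.645 · 6.5/11.2694
= 0.95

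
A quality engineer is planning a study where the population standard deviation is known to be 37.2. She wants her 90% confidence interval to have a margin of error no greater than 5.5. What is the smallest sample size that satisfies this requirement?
n ≥ 124

For margin E ≤ 5.5:
n ≥ (z* · σ / E)²
n ≥ (1.645 · 37.2 / 5.5)²
n ≥ 123.79

Minimum n = 124 (rounding up)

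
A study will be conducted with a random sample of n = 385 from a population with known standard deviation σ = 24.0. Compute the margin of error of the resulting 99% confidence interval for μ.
Margin of error = 3.15

Margin of error = z* · σ/√n
= 2.576 · 24.0/√385
= 2.576 · 24.0/19.6214
= 3.15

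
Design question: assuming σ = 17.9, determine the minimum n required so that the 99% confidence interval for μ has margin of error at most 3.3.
n ≥ 196

For margin E ≤ 3.3:
n ≥ (z* · σ / E)²
n ≥ (2.576 · 17.9 / 3.3)²
n ≥ 195.24

Minimum n = 196 (rounding up)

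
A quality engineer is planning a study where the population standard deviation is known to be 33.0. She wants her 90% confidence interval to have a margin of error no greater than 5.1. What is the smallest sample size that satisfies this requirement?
n ≥ 114

For margin E ≤ 5.1:
n ≥ (z* · σ / E)²
n ≥ (1.645 · 33.0 / 5.1)²
n ≥ 113.30

Minimum n = 114 (rounding up)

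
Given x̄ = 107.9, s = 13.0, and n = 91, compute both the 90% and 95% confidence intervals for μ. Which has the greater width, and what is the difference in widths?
95% CI is wider by 0.89

df = 90
90% CI: t* = 1.662, (105.64, 110.16), width = 2 · t* · s/√n = 4.53
95% CI: t* = 1.987, (105.19, 110.61), width = 2 · t* · s/√n = 5.42

The 95% CI is wider by 5.42 - 4.53 = 0.89.
Higher confidence requires a wider interval.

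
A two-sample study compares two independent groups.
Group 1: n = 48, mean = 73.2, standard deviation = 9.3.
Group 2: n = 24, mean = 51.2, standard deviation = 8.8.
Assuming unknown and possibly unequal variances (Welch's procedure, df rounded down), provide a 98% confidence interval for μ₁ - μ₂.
(16.60, 27.40)

Difference: x̄₁ - x̄₂ = 22.00
SE = √(s₁²/n₁ + s₂²/n₂) = √(9.3²/48 + 8.8²/24) = 2.2424
df = 48.46 → 48 (Welch–Satterthwaite, rounded down)
t* = 2.407

CI: 22.00 ± 2.407 · 2.2424 = 22.00 ± 5.40 = (16.60, 27.40)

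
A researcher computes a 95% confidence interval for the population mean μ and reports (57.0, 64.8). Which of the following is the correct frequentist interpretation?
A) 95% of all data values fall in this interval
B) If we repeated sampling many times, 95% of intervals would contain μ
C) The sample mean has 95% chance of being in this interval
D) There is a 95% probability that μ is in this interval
B

A) Wrong — a CI is about the parameter μ, not individual data values.
B) Correct — this is the frequentist long-run coverage interpretation.
C) Wrong — x̄ is observed and sits in the interval by construction.
D) Wrong — μ is fixed; the randomness lives in the interval, not in μ.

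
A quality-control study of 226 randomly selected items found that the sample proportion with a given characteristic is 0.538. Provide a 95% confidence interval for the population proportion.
(0.473, 0.603)

Proportion CI:
SE = √(p̂(1-p̂)/n) = √(0.538 · 0.462 / 226) = 0.03316

z* = 1.960
Margin = z* · SE = 1.960 · 0.03316 = 0.0650

CI: 0.538 ± 0.0650 = (0.473, 0.603)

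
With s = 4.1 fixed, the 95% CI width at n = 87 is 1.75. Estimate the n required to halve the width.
n ≈ 348

CI width ∝ 1/√n
To reduce width by factor 2, need √n to grow by 2 → need 2² = 4 times as many samples.

Current: n = 87, width = 1.75
New: n = 348, width ≈ 0.86

Width reduced by factor of 1.75/0.86 = 2.03.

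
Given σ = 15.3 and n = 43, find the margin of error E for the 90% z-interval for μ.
Margin of error = 3.84

Margin of error = z* · σ/√n
= 1.645 · 15.3/√43
= 1.645 · 15.3/6.5574
= 3.84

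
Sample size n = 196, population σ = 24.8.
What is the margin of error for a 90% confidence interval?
Margin of error = 2.91

Margin of error = z* · σ/√n
= 1.645 · 24.8/√196
= 1.645 · 24.8/14.0000
= 2.91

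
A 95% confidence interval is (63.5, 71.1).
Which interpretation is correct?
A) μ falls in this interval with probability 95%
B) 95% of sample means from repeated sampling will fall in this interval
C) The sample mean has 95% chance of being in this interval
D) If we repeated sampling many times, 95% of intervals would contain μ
D

A) Wrong — μ is fixed; the randomness lives in the interval, not in μ.
B) Wrong — coverage applies to intervals containing μ, not to future x̄ values.
C) Wrong — x̄ is observed and sits in the interval by construction.
D) Correct — this is the frequentist long-run coverage interpretation.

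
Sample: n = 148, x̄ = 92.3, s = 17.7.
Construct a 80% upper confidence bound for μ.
μ ≤ 93.53

Upper bound (one-sided):
t* = 0.844 (one-sided for 80%)
Upper bound = x̄ + t* · s/√n = 92.3 + 0.844 · 17.7/√148 = 93.53

We are 80% confident that μ ≤ 93.53.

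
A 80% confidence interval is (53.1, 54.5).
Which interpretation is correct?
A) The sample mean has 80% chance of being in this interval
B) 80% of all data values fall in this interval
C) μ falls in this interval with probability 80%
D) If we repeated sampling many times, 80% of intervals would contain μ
D

A) Wrong — x̄ is observed and sits in the interval by construction.
B) Wrong — a CI is about the parameter μ, not individual data values.
C) Wrong — μ is fixed; the randomness lives in the interval, not in μ.
D) Correct — this is the frequentist long-run coverage interpretation.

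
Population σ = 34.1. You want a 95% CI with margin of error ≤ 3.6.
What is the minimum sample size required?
n ≥ 345

For margin E ≤ 3.6:
n ≥ (z* · σ / E)²
n ≥ (1.960 · 34.1 / 3.6)²
n ≥ 344.68

Minimum n = 345 (rounding up)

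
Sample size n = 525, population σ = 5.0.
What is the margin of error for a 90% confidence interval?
Margin of error = 0.36

Margin of error = z* · σ/√n
= 1.645 · 5.0/√525
= 1.645 · 5.0/22.9129
= 0.36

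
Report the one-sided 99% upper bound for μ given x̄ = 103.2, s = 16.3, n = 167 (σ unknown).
μ ≤ 106.16

Upper bound (one-sided):
t* = 2.349 (one-sided for 99%)
Upper bound = x̄ + t* · s/√n = 103.2 + 2.349 · 16.3/√167 = 106.16

We are 99% confident that μ ≤ 106.16.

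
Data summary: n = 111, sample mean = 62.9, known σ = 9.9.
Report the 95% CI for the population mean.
(61.06, 64.74)

z-interval (σ known):
z* = 1.960 for 95% confidence

Margin of error = z* · σ/√n = 1.960 · 9.9/√111 = 1.84

CI: (62.9 - 1.84, 62.9 + 1.84) = (61.06, 64.74)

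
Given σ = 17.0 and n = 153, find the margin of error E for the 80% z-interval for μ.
Margin of error = 1.76

Margin of error = z* · σ/√n
= 1.282 · 17.0/√153
= 1.282 · 17.0/12.3693
= 1.76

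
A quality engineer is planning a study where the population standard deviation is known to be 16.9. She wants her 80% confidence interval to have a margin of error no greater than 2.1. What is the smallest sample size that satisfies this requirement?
n ≥ 107

For margin E ≤ 2.1:
n ≥ (z* · σ / E)²
n ≥ (1.282 · 16.9 / 2.1)²
n ≥ 106.44

Minimum n = 107 (rounding up)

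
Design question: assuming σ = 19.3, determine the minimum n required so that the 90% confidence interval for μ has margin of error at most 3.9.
n ≥ 67

For margin E ≤ 3.9:
n ≥ (z* · σ / E)²
n ≥ (1.645 · 19.3 / 3.9)²
n ≥ 66.27

Minimum n = 67 (rounding up)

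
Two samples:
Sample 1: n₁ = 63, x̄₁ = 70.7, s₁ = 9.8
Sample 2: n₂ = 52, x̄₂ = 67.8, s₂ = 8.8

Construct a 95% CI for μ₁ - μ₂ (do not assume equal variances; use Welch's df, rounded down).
(-0.54, 6.34)

Difference: x̄₁ - x̄₂ = 2.90
SE = √(s₁²/n₁ + s₂²/n₂) = √(9.8²/63 + 8.8²/52) = 1.7360
df = 112.17 → 112 (Welch–Satterthwaite, rounded down)
t* = 1.981

CI: 2.90 ± 1.981 · 1.7360 = 2.90 ± 3.44 = (-0.54, 6.34)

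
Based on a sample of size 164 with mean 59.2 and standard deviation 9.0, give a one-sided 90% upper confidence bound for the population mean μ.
μ ≤ 60.10

Upper bound (one-sided):
t* = 1.287 (one-sided for 90%)
Upper bound = x̄ + t* · s/√n = 59.2 + 1.287 · 9.0/√164 = 60.10

We are 90% confident that μ ≤ 60.10.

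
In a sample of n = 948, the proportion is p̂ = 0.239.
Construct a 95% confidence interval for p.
(0.212, 0.266)

Proportion CI:
SE = √(p̂(1-p̂)/n) = √(0.239 · 0.761 / 948) = 0.01385

z* = 1.960
Margin = z* · SE = 1.960 · 0.01385 = 0.0271

CI: 0.239 ± 0.0271 = (0.212, 0.266)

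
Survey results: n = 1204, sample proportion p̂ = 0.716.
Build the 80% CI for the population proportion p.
(0.699, 0.733)

Proportion CI:
SE = √(p̂(1-p̂)/n) = √(0.716 · 0.284 / 1204) = 0.01300

z* = 1.282
Margin = z* · SE = 1.282 · 0.01300 = 0.0167

CI: 0.716 ± 0.0167 = (0.699, 0.733)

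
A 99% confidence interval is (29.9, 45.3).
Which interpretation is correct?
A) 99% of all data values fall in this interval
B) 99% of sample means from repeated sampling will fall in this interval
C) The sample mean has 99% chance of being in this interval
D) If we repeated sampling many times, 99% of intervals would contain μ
D

A) Wrong — a CI is about the parameter μ, not individual data values.
B) Wrong — coverage applies to intervals containing μ, not to future x̄ values.
C) Wrong — x̄ is observed and sits in the interval by construction.
D) Correct — this is the frequentist long-run coverage interpretation.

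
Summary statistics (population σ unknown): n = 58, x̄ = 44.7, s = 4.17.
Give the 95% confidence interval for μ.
(43.60, 45.80)

t-interval (σ unknown):
df = n - 1 = 57
t* = 2.002 for 95% confidence

Margin of error = t* · s/√n = 2.002 · 4.17/√58 = 1.10

CI: (43.60, 45.80)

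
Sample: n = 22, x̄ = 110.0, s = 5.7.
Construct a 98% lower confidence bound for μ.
μ ≥ 107.34

Lower bound (one-sided):
t* = 2.189 (one-sided for 98%)
Lower bound = x̄ - t* · s/√n = 110.0 - 2.189 · 5.7/√22 = 107.34

We are 98% confident that μ ≥ 107.34.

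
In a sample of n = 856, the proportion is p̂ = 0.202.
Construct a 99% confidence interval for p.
(0.167, 0.237)

Proportion CI:
SE = √(p̂(1-p̂)/n) = √(0.202 · 0.798 / 856) = 0.01372

z* = 2.576
Margin = z* · SE = 2.576 · 0.01372 = 0.0353

CI: 0.202 ± 0.0353 = (0.167, 0.237)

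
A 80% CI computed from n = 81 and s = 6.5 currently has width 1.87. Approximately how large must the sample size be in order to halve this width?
n ≈ 324

CI width ∝ 1/√n
To reduce width by factor 2, need √n to grow by 2 → need 2² = 4 times as many samples.

Current: n = 81, width = 1.87
New: n = 324, width ≈ 0.93

Width reduced by factor of 1.87/0.93 = 2.01.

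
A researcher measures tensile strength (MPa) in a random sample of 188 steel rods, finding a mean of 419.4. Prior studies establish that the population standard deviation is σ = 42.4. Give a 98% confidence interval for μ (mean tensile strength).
(412.21, 426.59)

z-interval (σ known):
z* = 2.326 for 98% confidence

Margin of error = z* · σ/√n = 2.326 · 42.4/√188 = 7.19

CI: (419.4 - 7.19, 419.4 + 7.19) = (412.21, 426.59)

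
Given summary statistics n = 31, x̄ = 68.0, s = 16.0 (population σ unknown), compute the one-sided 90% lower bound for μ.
μ ≥ 64.24

Lower bound (one-sided):
t* = 1.310 (one-sided for 90%)
Lower bound = x̄ - t* · s/√n = 68.0 - 1.310 · 16.0/√31 = 64.24

We are 90% confident that μ ≥ 64.24.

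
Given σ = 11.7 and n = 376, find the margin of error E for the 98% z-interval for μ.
Margin of error = 1.40

Margin of error = z* · σ/√n
= 2.326 · 11.7/√376
= 2.326 · 11.7/19.3907
= 1.40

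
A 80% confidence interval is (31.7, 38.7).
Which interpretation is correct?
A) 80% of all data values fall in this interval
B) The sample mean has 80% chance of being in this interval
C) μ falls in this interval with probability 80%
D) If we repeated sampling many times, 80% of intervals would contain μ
D

A) Wrong — a CI is about the parameter μ, not individual data values.
B) Wrong — x̄ is observed and sits in the interval by construction.
C) Wrong — μ is fixed; the randomness lives in the interval, not in μ.
D) Correct — this is the frequentist long-run coverage interpretation.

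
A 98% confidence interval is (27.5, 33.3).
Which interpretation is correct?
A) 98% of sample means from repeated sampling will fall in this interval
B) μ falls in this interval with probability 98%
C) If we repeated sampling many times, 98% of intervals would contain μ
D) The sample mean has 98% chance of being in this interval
C

A) Wrong — coverage applies to intervals containing μ, not to future x̄ values.
B) Wrong — μ is fixed; the randomness lives in the interval, not in μ.
C) Correct — this is the frequentist long-run coverage interpretation.
D) Wrong — x̄ is observed and sits in the interval by construction.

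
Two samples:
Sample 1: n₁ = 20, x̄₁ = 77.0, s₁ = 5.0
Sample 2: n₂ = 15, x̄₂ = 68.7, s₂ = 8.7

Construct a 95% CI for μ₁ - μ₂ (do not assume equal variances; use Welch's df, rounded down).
(3.07, 13.53)

Difference: x̄₁ - x̄₂ = 8.30
SE = √(s₁²/n₁ + s₂²/n₂) = √(5.0²/20 + 8.7²/15) = 2.5092
df = 20.85 → 20 (Welch–Satterthwaite, rounded down)
t* = 2.086

CI: 8.30 ± 2.086 · 2.5092 = 8.30 ± 5.23 = (3.07, 13.53)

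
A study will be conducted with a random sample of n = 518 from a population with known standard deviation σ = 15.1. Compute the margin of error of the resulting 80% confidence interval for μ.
Margin of error = 0.85

Margin of error = z* · σ/√n
= 1.282 · 15.1/√518
= 1.282 · 15.1/22.7596
= 0.85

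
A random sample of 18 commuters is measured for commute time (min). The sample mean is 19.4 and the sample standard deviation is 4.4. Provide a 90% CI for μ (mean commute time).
(17.60, 21.20)

t-interval (σ unknown):
df = n - 1 = 17
t* = 1.740 for 90% confidence

Margin of error = t* · s/√n = 1.740 · 4.4/√18 = 1.80

CI: (17.60, 21.20)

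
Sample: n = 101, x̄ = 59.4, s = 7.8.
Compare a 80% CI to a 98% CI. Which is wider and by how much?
98% CI is wider by 1.67

df = 100
80% CI: t* = 1.290, (58.40, 60.40), width = 2 · t* · s/√n = 2.00
98% CI: t* = 2.364, (57.57, 61.23), width = 2 · t* · s/√n = 3.67

The 98% CI is wider by 3.67 - 2.00 = 1.67.
Higher confidence requires a wider interval.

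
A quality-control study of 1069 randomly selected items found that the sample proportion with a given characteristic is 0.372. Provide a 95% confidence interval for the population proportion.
(0.343, 0.401)

Proportion CI:
SE = √(p̂(1-p̂)/n) = √(0.372 · 0.628 / 1069) = 0.01478

z* = 1.960
Margin = z* · SE = 1.960 · 0.01478 = 0.0290

CI: 0.372 ± 0.0290 = (0.343, 0.401)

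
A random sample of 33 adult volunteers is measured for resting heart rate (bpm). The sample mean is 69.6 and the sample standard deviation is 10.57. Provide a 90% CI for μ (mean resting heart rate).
(66.48, 72.72)

t-interval (σ unknown):
df = n - 1 = 32
t* = 1.694 for 90% confidence

Margin of error = t* · s/√n = 1.694 · 10.57/√33 = 3.12

CI: (66.48, 72.72)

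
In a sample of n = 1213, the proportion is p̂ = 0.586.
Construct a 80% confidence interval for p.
(0.568, 0.604)

Proportion CI:
SE = √(p̂(1-p̂)/n) = √(0.586 · 0.414 / 1213) = 0.01414

z* = 1.282
Margin = z* · SE = 1.282 · 0.01414 = 0.0181

CI: 0.586 ± 0.0181 = (0.568, 0.604)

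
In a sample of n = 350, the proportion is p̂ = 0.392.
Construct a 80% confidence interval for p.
(0.359, 0.425)

Proportion CI:
SE = √(p̂(1-p̂)/n) = √(0.392 · 0.608 / 350) = 0.02610

z* = 1.282
Margin = z* · SE = 1.282 · 0.02610 = 0.0335

CI: 0.392 ± 0.0335 = (0.359, 0.425)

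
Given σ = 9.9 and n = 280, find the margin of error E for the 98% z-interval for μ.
Margin of error = 1.38

Margin of error = z* · σ/√n
= 2.326 · 9.9/√280
= 2.326 · 9.9/16.7332
= 1.38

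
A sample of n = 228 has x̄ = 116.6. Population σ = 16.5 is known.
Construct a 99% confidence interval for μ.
(113.79, 119.41)

z-interval (σ known):
z* = 2.576 for 99% confidence

Margin of error = z* · σ/√n = 2.576 · 16.5/√228 = 2.81

CI: (116.6 - 2.81, 116.6 + 2.81) = (113.79, 119.41)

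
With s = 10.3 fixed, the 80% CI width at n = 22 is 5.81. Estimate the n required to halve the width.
n ≈ 88

CI width ∝ 1/√n
To reduce width by factor 2, need √n to grow by 2 → need 2² = 4 times as many samples.

Current: n = 22, width = 5.81
New: n = 88, width ≈ 2.83

Width reduced by factor of 5.81/2.83 = 2.05.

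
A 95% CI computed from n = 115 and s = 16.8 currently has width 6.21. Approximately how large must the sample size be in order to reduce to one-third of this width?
n ≈ 1035

CI width ∝ 1/√n
To reduce width by factor 3, need √n to grow by 3 → need 3² = 9 times as many samples.

Current: n = 115, width = 6.21
New: n = 1035, width ≈ 2.05

Width reduced by factor of 6.21/2.05 = 3.03.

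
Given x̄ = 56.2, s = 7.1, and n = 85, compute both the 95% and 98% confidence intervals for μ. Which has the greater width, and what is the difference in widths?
98% CI is wider by 0.59

df = 84
95% CI: t* = 1.989, (54.67, 57.73), width = 2 · t* · s/√n = 3.06
98% CI: t* = 2.372, (54.37, 58.03), width = 2 · t* · s/√n = 3.65

The 98% CI is wider by 3.65 - 3.06 = 0.59.
Higher confidence requires a wider interval.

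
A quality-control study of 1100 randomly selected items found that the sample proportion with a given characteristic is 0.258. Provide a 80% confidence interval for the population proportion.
(0.241, 0.275)

Proportion CI:
SE = √(p̂(1-p̂)/n) = √(0.258 · 0.742 / 1100) = 0.01319

z* = 1.282
Margin = z* · SE = 1.282 · 0.01319 = 0.0169

CI: 0.258 ± 0.0169 = (0.241, 0.275)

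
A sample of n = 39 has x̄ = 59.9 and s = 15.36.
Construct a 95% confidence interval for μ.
(54.92, 64.88)

t-interval (σ unknown):
df = n - 1 = 38
t* = 2.024 for 95% confidence

Margin of error = t* · s/√n = 2.024 · 15.36/√39 = 4.98

CI: (54.92, 64.88)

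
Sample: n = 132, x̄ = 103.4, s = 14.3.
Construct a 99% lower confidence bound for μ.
μ ≥ 100.47

Lower bound (one-sided):
t* = 2.355 (one-sided for 99%)
Lower bound = x̄ - t* · s/√n = 103.4 - 2.355 · 14.3/√132 = 100.47

We are 99% confident that μ ≥ 100.47.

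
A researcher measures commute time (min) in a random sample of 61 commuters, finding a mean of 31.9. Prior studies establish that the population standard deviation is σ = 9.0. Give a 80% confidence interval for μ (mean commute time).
(30.42, 33.38)

z-interval (σ known):
z* = 1.282 for 80% confidence

Margin of error = z* · σ/√n = 1.282 · 9.0/√61 = 1.48

CI: (31.9 - 1.48, 31.9 + 1.48) = (30.42, 33.38)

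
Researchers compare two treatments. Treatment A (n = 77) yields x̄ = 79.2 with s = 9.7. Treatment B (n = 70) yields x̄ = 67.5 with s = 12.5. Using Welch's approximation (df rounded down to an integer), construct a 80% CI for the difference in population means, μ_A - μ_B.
(9.31, 14.09)

Difference: x̄₁ - x̄₂ = 11.70
SE = √(s₁²/n₁ + s₂²/n₂) = √(9.7²/77 + 12.5²/70) = 1.8585
df = 129.88 → 129 (Welch–Satterthwaite, rounded down)
t* = 1.288

CI: 11.70 ± 1.288 · 1.8585 = 11.70 ± 2.39 = (9.31, 14.09)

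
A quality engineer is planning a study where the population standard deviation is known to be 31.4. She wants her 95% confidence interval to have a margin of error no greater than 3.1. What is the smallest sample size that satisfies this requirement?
n ≥ 395

For margin E ≤ 3.1:
n ≥ (z* · σ / E)²
n ≥ (1.960 · 31.4 / 3.1)²
n ≥ 394.14

Minimum n = 395 (rounding up)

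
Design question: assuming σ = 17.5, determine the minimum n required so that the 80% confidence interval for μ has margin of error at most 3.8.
n ≥ 35

For margin E ≤ 3.8:
n ≥ (z* · σ / E)²
n ≥ (1.282 · 17.5 / 3.8)²
n ≥ 34.86

Minimum n = 35 (rounding up)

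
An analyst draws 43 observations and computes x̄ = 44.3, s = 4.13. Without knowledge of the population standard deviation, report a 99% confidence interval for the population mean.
(42.60, 46.00)

t-interval (σ unknown):
df = n - 1 = 42
t* = 2.698 for 99% confidence

Margin of error = t* · s/√n = 2.698 · 4.13/√43 = 1.70

CI: (42.60, 46.00)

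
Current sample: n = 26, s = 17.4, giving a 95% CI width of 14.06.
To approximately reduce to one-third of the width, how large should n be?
n ≈ 234

CI width ∝ 1/√n
To reduce width by factor 3, need √n to grow by 3 → need 3² = 9 times as many samples.

Current: n = 26, width = 14.06
New: n = 234, width ≈ 4.48

Width reduced by factor of 14.06/4.48 = 3.14.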